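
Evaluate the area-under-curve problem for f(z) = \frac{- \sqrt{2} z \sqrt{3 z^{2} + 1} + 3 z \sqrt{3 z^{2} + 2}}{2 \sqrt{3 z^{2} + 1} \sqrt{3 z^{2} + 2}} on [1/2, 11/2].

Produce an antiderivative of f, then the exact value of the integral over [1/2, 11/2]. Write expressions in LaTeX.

Antiderivative: F(z) = - \frac{- 3 \sqrt{3 z^{2} + 1} + \sqrt{2} \sqrt{3 z^{2} + 2}}{6}; value = - \frac{\sqrt{742}}{12} - \frac{\sqrt{7}}{4} + \frac{\sqrt{22}}{12} + \frac{\sqrt{367}}{4}

Check any antiderivative F(z) by computing F'(z) and comparing it with f(z).
F(z) = - \frac{- 3 \sqrt{3 z^{2} + 1} + \sqrt{2} \sqrt{3 z^{2} + 2}}{6} is an antiderivative of f.
Check: d/dz[- \frac{- 3 \sqrt{3 z^{2} + 1} + \sqrt{2} \sqrt{3 z^{2} + 2}}{6}] = \frac{- \sqrt{2} z \sqrt{3 z^{2} + 1} + 3 z \sqrt{3 z^{2} + 2}}{2 \sqrt{3 z^{2} + 1} \sqrt{3 z^{2} + 2}} = f(z).
F(11/2) = - \frac{\sqrt{742}}{12} + \frac{\sqrt{367}}{4}; F(1/2) = - \frac{\sqrt{22}}{12} + \frac{\sqrt{7}}{4}.
Integral = F(11/2) - F(1/2) = - \frac{\sqrt{742}}{12} - \frac{\sqrt{7}}{4} + \frac{\sqrt{22}}{12} + \frac{\sqrt{367}}{4}.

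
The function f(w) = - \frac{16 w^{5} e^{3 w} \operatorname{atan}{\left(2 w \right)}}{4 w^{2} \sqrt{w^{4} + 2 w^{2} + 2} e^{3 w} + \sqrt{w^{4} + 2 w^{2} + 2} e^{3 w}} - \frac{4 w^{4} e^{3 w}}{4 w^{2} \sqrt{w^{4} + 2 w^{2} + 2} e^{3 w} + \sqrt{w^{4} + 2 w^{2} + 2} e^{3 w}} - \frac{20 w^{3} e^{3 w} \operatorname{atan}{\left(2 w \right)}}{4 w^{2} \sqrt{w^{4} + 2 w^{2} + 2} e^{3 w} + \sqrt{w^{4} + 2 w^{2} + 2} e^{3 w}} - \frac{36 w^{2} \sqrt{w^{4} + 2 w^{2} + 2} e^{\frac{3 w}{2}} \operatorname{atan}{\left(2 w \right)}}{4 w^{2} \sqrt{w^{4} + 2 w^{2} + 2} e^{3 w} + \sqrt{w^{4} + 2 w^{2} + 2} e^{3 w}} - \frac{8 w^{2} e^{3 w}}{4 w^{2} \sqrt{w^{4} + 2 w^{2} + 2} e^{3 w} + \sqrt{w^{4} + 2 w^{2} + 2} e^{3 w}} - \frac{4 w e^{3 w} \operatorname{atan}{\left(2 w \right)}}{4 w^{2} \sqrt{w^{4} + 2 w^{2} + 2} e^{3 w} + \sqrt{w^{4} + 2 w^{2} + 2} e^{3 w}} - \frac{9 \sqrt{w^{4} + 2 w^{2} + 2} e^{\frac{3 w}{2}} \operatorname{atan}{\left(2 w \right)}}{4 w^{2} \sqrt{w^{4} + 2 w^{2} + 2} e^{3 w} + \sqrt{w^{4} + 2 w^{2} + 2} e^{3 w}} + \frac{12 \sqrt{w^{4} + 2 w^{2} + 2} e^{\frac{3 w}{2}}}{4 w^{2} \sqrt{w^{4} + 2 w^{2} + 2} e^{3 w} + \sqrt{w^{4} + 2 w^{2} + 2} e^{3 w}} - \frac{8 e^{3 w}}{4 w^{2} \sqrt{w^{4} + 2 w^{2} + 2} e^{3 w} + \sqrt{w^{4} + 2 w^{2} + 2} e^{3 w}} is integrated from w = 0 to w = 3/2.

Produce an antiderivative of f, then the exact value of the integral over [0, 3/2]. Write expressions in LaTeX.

Antiderivative: F(w) = \left(- 2 \sqrt{w^{4} + 2 w^{2} + 2} e^{\frac{3 w}{2}} \operatorname{atan}{\left(2 w \right)} + 6 \operatorname{atan}{\left(2 w \right)}\right) e^{- \frac{3 w}{2}}; value = - \frac{\sqrt{185} \operatorname{atan}{\left(3 \right)}}{2} + \frac{6 \operatorname{atan}{\left(3 \right)}}{e^{\frac{9}{4}}}

Recognize the product-rule pattern: f = u'v + uv' with u = - 2 \sqrt{w^{4} + 2 w^{2} + 2} + 6 e^{- \frac{3 w}{2}}, v = \operatorname{atan}{\left(2 w \right)}, so integration by parts undoes it.
F(w) = \left(- 2 \sqrt{w^{4} + 2 w^{2} + 2} e^{\frac{3 w}{2}} \operatorname{atan}{\left(2 w \right)} + 6 \operatorname{atan}{\left(2 w \right)}\right) e^{- \frac{3 w}{2}} is an antiderivative of f.
Check: d/dw[\left(- 2 \sqrt{w^{4} + 2 w^{2} + 2} e^{\frac{3 w}{2}} \operatorname{atan}{\left(2 w \right)} + 6 \operatorname{atan}{\left(2 w \right)}\right) e^{- \frac{3 w}{2}}] = \frac{- 16 w^{5} e^{\frac{3 w}{2}} \operatorname{atan}{\left(2 w \right)} - 4 w^{4} e^{\frac{3 w}{2}} - 20 w^{3} e^{\frac{3 w}{2}} \operatorname{atan}{\left(2 w \right)} - 36 w^{2} \sqrt{w^{4} + 2 w^{2} + 2} \operatorname{atan}{\left(2 w \right)} - 8 w^{2} e^{\frac{3 w}{2}} - 4 w e^{\frac{3 w}{2}} \operatorname{atan}{\left(2 w \right)} - 9 \sqrt{w^{4} + 2 w^{2} + 2} \operatorname{atan}{\left(2 w \right)} + 12 \sqrt{w^{4} + 2 w^{2} + 2} - 8 e^{\frac{3 w}{2}}}{4 w^{2} \sqrt{w^{4} + 2 w^{2} + 2} e^{\frac{3 w}{2}} + \sqrt{w^{4} + 2 w^{2} + 2} e^{\frac{3 w}{2}}}, which equals f(w).
F(3/2) = - \frac{\sqrt{185} \operatorname{atan}{\left(3 \right)}}{2} + \frac{6 \operatorname{atan}{\left(3 \right)}}{e^{\frac{9}{4}}}; F(0) = 0.
Integral = F(3/2) - F(0) = - \frac{\sqrt{185} \operatorname{atan}{\left(3 \right)}}{2} + \frac{6 \operatorname{atan}{\left(3 \right)}}{e^{\frac{9}{4}}}.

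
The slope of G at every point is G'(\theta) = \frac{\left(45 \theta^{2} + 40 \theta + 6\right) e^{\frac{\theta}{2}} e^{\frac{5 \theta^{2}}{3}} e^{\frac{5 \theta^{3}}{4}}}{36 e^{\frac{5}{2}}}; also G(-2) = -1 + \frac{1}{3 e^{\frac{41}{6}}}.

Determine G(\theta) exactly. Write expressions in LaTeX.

The substitution u = \frac{5 \theta^{3}}{4} + \frac{5 \theta^{2}}{3} + \frac{\theta}{2} - \frac{5}{2} works: G'(\theta) is exactly (dG/du)*(du/d\theta) for that inner function.
A general antiderivative is \frac{e^{\frac{5 \theta^{3}}{4} + \frac{5 \theta^{2}}{3} + \frac{\theta}{2} - \frac{5}{2}}}{3} + C.
The condition gives C = -1 + \frac{1}{3 e^{\frac{41}{6}}} - (\frac{1}{3 e^{\frac{41}{6}}}) = -1.
So G(\theta) = \frac{e^{\frac{5 \theta^{3}}{4} + \frac{5 \theta^{2}}{3} + \frac{\theta}{2} - \frac{5}{2}}}{3} - 1.
Check: d/d\theta[\frac{e^{\frac{5 \theta^{3}}{4} + \frac{5 \theta^{2}}{3} + \frac{\theta}{2} - \frac{5}{2}}}{3} - 1] = \frac{5 \theta^{2} e^{\frac{\theta}{2}} e^{\frac{5 \theta^{2}}{3}} e^{\frac{5 \theta^{3}}{4}}}{4 e^{\frac{5}{2}}} + \frac{10 \theta e^{\frac{\theta}{2}} e^{\frac{5 \theta^{2}}{3}} e^{\frac{5 \theta^{3}}{4}}}{9 e^{\frac{5}{2}}} + \frac{e^{\frac{\theta}{2}} e^{\frac{5 \theta^{2}}{3}} e^{\frac{5 \theta^{3}}{4}}}{6 e^{\frac{5}{2}}}, which equals G'(\theta).

G(\theta) = \frac{e^{\frac{5 \theta^{3}}{4} + \frac{5 \theta^{2}}{3} + \frac{\theta}{2} - \frac{5}{2}}}{3} - 1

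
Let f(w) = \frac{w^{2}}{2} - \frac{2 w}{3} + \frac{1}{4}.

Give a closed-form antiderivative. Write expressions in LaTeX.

The integrand splits into summands that can be handled one at a time.
Check: d/dw[\frac{w^{3}}{6} - \frac{w^{2}}{3} + \frac{w}{4}] = \frac{w^{2}}{2} - \frac{2 w}{3} + \frac{1}{4} = f(w).

An antiderivative is F(w) = \frac{w^{3}}{6} - \frac{w^{2}}{3} + \frac{w}{4}.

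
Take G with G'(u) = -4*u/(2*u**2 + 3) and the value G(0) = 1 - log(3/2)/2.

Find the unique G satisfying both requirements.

G(u) = 1 - log(2*u**4/3 + 2*u**2 + 3/2)/2

G'(u) matches the chain-rule pattern g'(h)*h' with inner function h(u) = 2*u**4/3 + 2*u**2 + 3/2; substituting w = h(u) collapses the integral.
A general antiderivative is -log(2*u**4/3 + 2*u**2 + 3/2)/2 + C.
The condition gives C = 1 - log(3/2)/2 - (-log(3/2)/2) = 1.
So G(u) = 1 - log(2*u**4/3 + 2*u**2 + 3/2)/2.
Check: d/du[1 - log(2*u**4/3 + 2*u**2 + 3/2)/2] = -4*u/(2*u**2 + 3) = G'(u).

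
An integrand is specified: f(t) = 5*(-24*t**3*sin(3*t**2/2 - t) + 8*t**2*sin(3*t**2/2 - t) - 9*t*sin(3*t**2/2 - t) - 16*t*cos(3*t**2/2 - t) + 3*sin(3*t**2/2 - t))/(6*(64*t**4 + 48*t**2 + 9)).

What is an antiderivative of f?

Recognize the product-rule pattern: f = u'v + uv' with u = 5/(12*(4*t**2 + 3/2)), v = cos(3*t**2/2 - t), so integration by parts undoes it.
Check: d/dt[5*cos(3*t**2/2 - t)/(6*(8*t**2 + 3))] = (-120*t**3*sin(3*t**2/2 - t) + 40*t**2*sin(3*t**2/2 - t) - 45*t*sin(3*t**2/2 - t) - 80*t*cos(3*t**2/2 - t) + 15*sin(3*t**2/2 - t))/(384*t**4 + 288*t**2 + 54), which equals f(t).

An antiderivative is F(t) = 5*cos(3*t**2/2 - t)/(6*(8*t**2 + 3)).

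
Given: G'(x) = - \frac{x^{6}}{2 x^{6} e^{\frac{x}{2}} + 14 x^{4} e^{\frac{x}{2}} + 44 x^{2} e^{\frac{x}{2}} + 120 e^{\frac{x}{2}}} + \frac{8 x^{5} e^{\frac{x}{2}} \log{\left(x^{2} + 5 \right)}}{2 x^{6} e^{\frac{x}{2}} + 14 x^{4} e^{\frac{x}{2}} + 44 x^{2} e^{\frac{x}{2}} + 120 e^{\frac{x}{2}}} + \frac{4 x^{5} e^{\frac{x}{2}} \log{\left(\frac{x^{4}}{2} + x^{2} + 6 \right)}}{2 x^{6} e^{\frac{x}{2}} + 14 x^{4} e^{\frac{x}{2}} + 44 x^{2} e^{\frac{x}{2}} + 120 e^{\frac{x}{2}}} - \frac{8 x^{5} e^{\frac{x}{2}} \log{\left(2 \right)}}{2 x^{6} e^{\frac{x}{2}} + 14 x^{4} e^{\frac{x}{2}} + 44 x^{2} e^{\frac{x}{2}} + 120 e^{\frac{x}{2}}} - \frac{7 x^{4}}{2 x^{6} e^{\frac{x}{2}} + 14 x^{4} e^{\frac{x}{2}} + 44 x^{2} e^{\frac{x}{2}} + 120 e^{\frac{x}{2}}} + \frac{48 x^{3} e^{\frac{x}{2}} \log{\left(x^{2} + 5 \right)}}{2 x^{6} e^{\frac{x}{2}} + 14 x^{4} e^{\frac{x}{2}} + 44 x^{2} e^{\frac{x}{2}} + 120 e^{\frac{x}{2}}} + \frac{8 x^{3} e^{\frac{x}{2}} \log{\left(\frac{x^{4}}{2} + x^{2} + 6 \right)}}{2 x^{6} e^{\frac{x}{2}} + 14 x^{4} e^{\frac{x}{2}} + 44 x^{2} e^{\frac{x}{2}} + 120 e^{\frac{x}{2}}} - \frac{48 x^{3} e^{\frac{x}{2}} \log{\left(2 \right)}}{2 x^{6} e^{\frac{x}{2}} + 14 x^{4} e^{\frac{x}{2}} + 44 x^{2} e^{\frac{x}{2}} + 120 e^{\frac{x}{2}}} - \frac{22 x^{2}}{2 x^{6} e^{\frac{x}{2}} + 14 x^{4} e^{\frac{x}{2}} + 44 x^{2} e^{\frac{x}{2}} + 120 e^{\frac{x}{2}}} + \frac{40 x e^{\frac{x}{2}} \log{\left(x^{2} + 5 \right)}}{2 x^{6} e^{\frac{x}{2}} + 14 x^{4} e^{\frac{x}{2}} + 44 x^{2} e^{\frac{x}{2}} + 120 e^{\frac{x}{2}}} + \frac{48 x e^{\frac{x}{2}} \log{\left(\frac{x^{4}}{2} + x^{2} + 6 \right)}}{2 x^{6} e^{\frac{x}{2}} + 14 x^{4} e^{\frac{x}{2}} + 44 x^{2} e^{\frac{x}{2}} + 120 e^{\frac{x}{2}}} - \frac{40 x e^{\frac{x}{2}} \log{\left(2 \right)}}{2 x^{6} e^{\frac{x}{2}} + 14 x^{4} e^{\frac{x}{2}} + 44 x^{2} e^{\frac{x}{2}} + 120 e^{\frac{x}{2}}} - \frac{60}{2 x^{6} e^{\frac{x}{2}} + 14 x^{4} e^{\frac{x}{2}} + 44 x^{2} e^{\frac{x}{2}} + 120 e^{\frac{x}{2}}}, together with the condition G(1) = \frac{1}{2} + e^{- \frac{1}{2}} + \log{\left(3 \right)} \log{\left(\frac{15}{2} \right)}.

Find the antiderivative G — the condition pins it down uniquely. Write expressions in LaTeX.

G(x) = \log{\left(\frac{x^{2}}{2} + \frac{5}{2} \right)} \log{\left(\frac{x^{4}}{2} + x^{2} + 6 \right)} + \frac{1}{2} + e^{- \frac{x}{2}}

The integrand splits into summands that can be handled one at a time.
A general antiderivative is \log{\left(\frac{x^{2}}{2} + \frac{5}{2} \right)} \log{\left(\frac{x^{4}}{2} + x^{2} + 6 \right)} + e^{- \frac{x}{2}} + C.
The condition gives C = \frac{1}{2} + e^{- \frac{1}{2}} + \log{\left(3 \right)} \log{\left(\frac{15}{2} \right)} - (e^{- \frac{1}{2}} + \log{\left(3 \right)} \log{\left(\frac{15}{2} \right)}) = \frac{1}{2}.
So G(x) = \log{\left(\frac{x^{2}}{2} + \frac{5}{2} \right)} \log{\left(\frac{x^{4}}{2} + x^{2} + 6 \right)} + \frac{1}{2} + e^{- \frac{x}{2}}.
Check: d/dx[\log{\left(\frac{x^{2}}{2} + \frac{5}{2} \right)} \log{\left(\frac{x^{4}}{2} + x^{2} + 6 \right)} + \frac{1}{2} + e^{- \frac{x}{2}}] = \frac{- x^{6} + 8 x^{5} e^{\frac{x}{2}} \log{\left(x^{2} + 5 \right)} + 4 x^{5} e^{\frac{x}{2}} \log{\left(\frac{x^{4}}{2} + x^{2} + 6 \right)} - 8 x^{5} e^{\frac{x}{2}} \log{\left(2 \right)} - 7 x^{4} + 48 x^{3} e^{\frac{x}{2}} \log{\left(x^{2} + 5 \right)} + 8 x^{3} e^{\frac{x}{2}} \log{\left(\frac{x^{4}}{2} + x^{2} + 6 \right)} - 48 x^{3} e^{\frac{x}{2}} \log{\left(2 \right)} - 22 x^{2} + 40 x e^{\frac{x}{2}} \log{\left(x^{2} + 5 \right)} + 48 x e^{\frac{x}{2}} \log{\left(\frac{x^{4}}{2} + x^{2} + 6 \right)} - 40 x e^{\frac{x}{2}} \log{\left(2 \right)} - 60}{2 x^{6} e^{\frac{x}{2}} + 14 x^{4} e^{\frac{x}{2}} + 44 x^{2} e^{\frac{x}{2}} + 120 e^{\frac{x}{2}}}, which equals G'(x).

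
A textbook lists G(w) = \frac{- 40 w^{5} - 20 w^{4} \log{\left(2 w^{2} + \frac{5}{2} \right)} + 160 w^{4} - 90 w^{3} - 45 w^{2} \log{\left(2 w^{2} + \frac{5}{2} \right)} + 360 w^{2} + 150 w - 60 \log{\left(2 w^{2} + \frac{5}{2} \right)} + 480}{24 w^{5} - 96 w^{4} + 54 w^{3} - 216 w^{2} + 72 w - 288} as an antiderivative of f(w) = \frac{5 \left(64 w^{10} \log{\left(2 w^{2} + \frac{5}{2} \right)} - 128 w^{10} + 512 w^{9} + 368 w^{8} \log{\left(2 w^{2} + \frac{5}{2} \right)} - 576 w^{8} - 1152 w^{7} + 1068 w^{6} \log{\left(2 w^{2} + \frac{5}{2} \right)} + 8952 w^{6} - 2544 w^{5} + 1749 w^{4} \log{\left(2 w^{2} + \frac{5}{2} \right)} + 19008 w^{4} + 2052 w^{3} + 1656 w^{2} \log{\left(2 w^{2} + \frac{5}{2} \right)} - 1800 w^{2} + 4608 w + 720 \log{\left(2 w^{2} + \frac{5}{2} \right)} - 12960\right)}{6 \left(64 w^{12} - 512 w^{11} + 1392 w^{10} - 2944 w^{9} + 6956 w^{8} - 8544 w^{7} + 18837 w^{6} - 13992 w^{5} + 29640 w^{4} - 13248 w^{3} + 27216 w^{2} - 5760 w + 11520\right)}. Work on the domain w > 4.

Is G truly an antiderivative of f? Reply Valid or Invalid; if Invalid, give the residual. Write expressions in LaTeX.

d/dw[G] = \frac{320 w^{10} \log{\left(2 w^{2} + \frac{5}{2} \right)} - 640 w^{10} + 2560 w^{9} + 1840 w^{8} \log{\left(2 w^{2} + \frac{5}{2} \right)} - 2880 w^{8} - 5760 w^{7} + 5340 w^{6} \log{\left(2 w^{2} + \frac{5}{2} \right)} + 44760 w^{6} - 12720 w^{5} + 8745 w^{4} \log{\left(2 w^{2} + \frac{5}{2} \right)} + 95040 w^{4} + 10260 w^{3} + 8280 w^{2} \log{\left(2 w^{2} + \frac{5}{2} \right)} - 9000 w^{2} + 23040 w + 3600 \log{\left(2 w^{2} + \frac{5}{2} \right)} - 64800}{384 w^{12} - 3072 w^{11} + 8352 w^{10} - 17664 w^{9} + 41736 w^{8} - 51264 w^{7} + 113022 w^{6} - 83952 w^{5} + 177840 w^{4} - 79488 w^{3} + 163296 w^{2} - 34560 w + 69120}
This equals f(w) exactly, so the claim holds.

Valid - differentiating G returns exactly f.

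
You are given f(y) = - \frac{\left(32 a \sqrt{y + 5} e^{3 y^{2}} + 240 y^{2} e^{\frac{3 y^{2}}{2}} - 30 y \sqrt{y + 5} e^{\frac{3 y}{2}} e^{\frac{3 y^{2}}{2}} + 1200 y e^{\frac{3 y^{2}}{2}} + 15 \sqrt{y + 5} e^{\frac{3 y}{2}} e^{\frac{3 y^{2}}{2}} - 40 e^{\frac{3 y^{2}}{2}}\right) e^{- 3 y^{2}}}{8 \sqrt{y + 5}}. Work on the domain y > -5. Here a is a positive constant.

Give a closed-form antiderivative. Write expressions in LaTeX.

An antiderivative is F(y) = - 4 a y + \frac{5 \left(4 \sqrt{y + 5} - \frac{e^{\frac{3 y}{2}}}{2}\right) e^{- \frac{3 y^{2}}{2}}}{2}.

Recover f(y) by differentiating a candidate F(y); any mismatch rules it out.
Check: d/dy[- 4 a y + \frac{5 \left(4 \sqrt{y + 5} - \frac{e^{\frac{3 y}{2}}}{2}\right) e^{- \frac{3 y^{2}}{2}}}{2}] = \frac{\left(- 32 a \sqrt{y + 5} e^{3 y^{2}} - 240 y^{2} e^{\frac{3 y^{2}}{2}} + 30 y \sqrt{y + 5} e^{\frac{3 y}{2}} e^{\frac{3 y^{2}}{2}} - 1200 y e^{\frac{3 y^{2}}{2}} - 15 \sqrt{y + 5} e^{\frac{3 y}{2}} e^{\frac{3 y^{2}}{2}} + 40 e^{\frac{3 y^{2}}{2}}\right) e^{- 3 y^{2}}}{8 \sqrt{y + 5}}, which equals f(y).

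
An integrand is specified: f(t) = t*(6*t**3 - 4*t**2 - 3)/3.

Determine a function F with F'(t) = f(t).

Since d/dt undoes antidifferentiation here, F'(t) = f(t) is required of F(t).
Check: d/dt[t**2*(12*t**3 - 10*t**2 - 15)/30] = 2*t**4 - 4*t**3/3 - t, which equals f(t).

An antiderivative is F(t) = t**2*(12*t**3 - 10*t**2 - 15)/30.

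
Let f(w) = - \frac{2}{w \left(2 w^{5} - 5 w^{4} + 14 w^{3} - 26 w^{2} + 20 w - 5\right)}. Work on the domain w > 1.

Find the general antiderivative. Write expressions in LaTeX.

The denominator factors as w \left(w - 1\right)^{2} \left(2 w - 1\right) \left(w^{2} + 5\right); partial fractions split f into directly integrable pieces: \frac{4 w - 5}{315 \left(w^{2} + 5\right)} - \frac{64}{21 \left(2 w - 1\right)} + \frac{10}{9 \left(w - 1\right)} - \frac{1}{3 \left(w - 1\right)^{2}} + \frac{2}{5 w}.
Check: d/dw[\frac{126 \left(w - 1\right) \log{\left(w \right)} + 350 \left(w - 1\right) \log{\left(w - 1 \right)} - 480 \left(w - 1\right) \log{\left(w - \frac{1}{2} \right)} + 2 \left(w - 1\right) \log{\left(w^{2} + 5 \right)} - \sqrt{5} \left(w - 1\right) \operatorname{atan}{\left(\frac{\sqrt{5} w}{5} \right)} + 105}{315 \left(w - 1\right)}] = - \frac{2}{2 w^{6} - 5 w^{5} + 14 w^{4} - 26 w^{3} + 20 w^{2} - 5 w}, which equals f(w).

F(w) = \frac{126 \left(w - 1\right) \log{\left(w \right)} + 350 \left(w - 1\right) \log{\left(w - 1 \right)} - 480 \left(w - 1\right) \log{\left(w - \frac{1}{2} \right)} + 2 \left(w - 1\right) \log{\left(w^{2} + 5 \right)} - \sqrt{5} \left(w - 1\right) \operatorname{atan}{\left(\frac{\sqrt{5} w}{5} \right)} + 105}{315 \left(w - 1\right)} + C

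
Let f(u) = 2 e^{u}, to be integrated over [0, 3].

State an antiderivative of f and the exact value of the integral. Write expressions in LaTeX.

A candidate is checked by its d/du: the result must match f(u).
F(u) = 2 e^{u} is an antiderivative of f.
Check: d/du[2 e^{u}] = 2 e^{u} = f(u).
F(3) = 2 e^{3}; F(0) = 2.
Integral = F(3) - F(0) = -2 + 2 e^{3}.

Antiderivative: F(u) = 2 e^{u}; value = -2 + 2 e^{3}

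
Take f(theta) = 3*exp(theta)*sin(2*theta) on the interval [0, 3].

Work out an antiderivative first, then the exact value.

Antiderivative: F(theta) = 3*(sin(2*theta) - 2*cos(2*theta))*exp(theta)/5; value = -6*exp(3)*cos(6)/5 + 3*exp(3)*sin(6)/5 + 6/5

Any candidate F(theta) must reproduce f(theta) exactly when differentiated.
F(theta) = 3*(sin(2*theta) - 2*cos(2*theta))*exp(theta)/5 is an antiderivative of f.
Check: d/dtheta[3*(sin(2*theta) - 2*cos(2*theta))*exp(theta)/5] = 3*exp(theta)*sin(2*theta) = f(theta).
F(3) = -6*exp(3)*cos(6)/5 + 3*exp(3)*sin(6)/5; F(0) = -6/5.
Integral = F(3) - F(0) = -6*exp(3)*cos(6)/5 + 3*exp(3)*sin(6)/5 + 6/5.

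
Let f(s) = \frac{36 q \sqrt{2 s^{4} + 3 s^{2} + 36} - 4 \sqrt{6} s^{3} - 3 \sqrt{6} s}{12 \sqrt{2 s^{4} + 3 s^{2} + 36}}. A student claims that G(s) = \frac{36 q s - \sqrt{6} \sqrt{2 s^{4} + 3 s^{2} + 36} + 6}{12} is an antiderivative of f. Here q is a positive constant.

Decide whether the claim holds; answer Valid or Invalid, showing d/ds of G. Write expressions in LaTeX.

d/ds[G] = \frac{36 q \sqrt{2 s^{4} + 3 s^{2} + 36} - 4 \sqrt{6} s^{3} - 3 \sqrt{6} s}{12 \sqrt{2 s^{4} + 3 s^{2} + 36}}
This equals f(s) exactly, so the claim holds.

Valid: G'(s) = f(s).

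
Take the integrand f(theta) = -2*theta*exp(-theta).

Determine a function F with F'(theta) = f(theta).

An antiderivative is F(theta) = 2*(theta + 1)*exp(-theta).

f has the shape u'v + uv' for u = 2*theta + 2 and v = exp(-theta) — it is the derivative of the product u*v.
Check: d/dtheta[2*(theta + 1)*exp(-theta)] = -2*theta*exp(-theta) = f(theta).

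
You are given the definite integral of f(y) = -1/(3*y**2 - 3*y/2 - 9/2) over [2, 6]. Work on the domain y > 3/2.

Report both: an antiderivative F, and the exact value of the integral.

Antiderivative: F(y) = 2*(-log(y - 3/2) + log(y + 1))/15; value = -2*log(9/2)/15 - 2*log(3)/15 - 2*log(2)/15 + 2*log(7)/15

Factor the denominator (3*(y + 1)*(2*y - 3)) and decompose: f = -4/(15*(2*y - 3)) + 2/(15*(y + 1)); each piece integrates to a log, atan, or power term.
F(y) = 2*(-log(y - 3/2) + log(y + 1))/15 is an antiderivative of f.
Check: d/dy[2*(-log(y - 3/2) + log(y + 1))/15] = -2/(6*y**2 - 3*y - 9), which equals f(y).
F(6) = -2*log(9/2)/15 + 2*log(7)/15; F(2) = 2*log(2)/15 + 2*log(3)/15.
Integral = F(6) - F(2) = -2*log(9/2)/15 - 2*log(3)/15 - 2*log(2)/15 + 2*log(7)/15.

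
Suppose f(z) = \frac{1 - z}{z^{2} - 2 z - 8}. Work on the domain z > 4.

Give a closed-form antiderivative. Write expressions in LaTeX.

An antiderivative is F(z) = - \frac{\log{\left(z^{2} - 2 z - 8 \right)}}{2}.

The denominator factors as \left(z - 4\right) \left(z + 2\right); partial fractions split f into directly integrable pieces: - \frac{1}{2 \left(z + 2\right)} - \frac{1}{2 \left(z - 4\right)}.
Check: d/dz[- \frac{\log{\left(z^{2} - 2 z - 8 \right)}}{2}] = \frac{1 - z}{z^{2} - 2 z - 8} = f(z).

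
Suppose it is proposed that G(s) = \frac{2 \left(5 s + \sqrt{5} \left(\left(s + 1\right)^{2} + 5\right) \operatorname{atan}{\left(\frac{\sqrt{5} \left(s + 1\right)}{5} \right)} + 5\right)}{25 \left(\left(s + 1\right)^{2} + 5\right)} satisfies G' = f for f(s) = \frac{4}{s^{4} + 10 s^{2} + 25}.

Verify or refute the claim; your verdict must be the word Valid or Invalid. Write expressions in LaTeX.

d/ds[G] = \frac{4}{s^{4} + 4 s^{3} + 16 s^{2} + 24 s + 36}
d/ds[G] - f(s) = \frac{- 16 s^{3} - 24 s^{2} - 96 s - 44}{s^{8} + 4 s^{7} + 26 s^{6} + 64 s^{5} + 221 s^{4} + 340 s^{3} + 760 s^{2} + 600 s + 900} != 0.

Invalid: d/ds[G] - f = \frac{- 16 s^{3} - 24 s^{2} - 96 s - 44}{s^{8} + 4 s^{7} + 26 s^{6} + 64 s^{5} + 221 s^{4} + 340 s^{3} + 760 s^{2} + 600 s + 900}, which is not 0.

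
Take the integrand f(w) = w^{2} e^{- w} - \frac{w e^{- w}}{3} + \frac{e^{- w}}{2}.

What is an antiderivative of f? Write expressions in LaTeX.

An antiderivative is F(w) = - w^{2} e^{- w} - \frac{5 w e^{- w}}{3} - \frac{13 e^{- w}}{6}.

Recognize the product-rule pattern: f = u'v + uv' with u = - w^{2} - \frac{5 w}{3} - \frac{13}{6}, v = e^{- w}, so integration by parts undoes it.
Check: d/dw[- w^{2} e^{- w} - \frac{5 w e^{- w}}{3} - \frac{13 e^{- w}}{6}] = \frac{\left(6 w^{2} - 2 w + 3\right) e^{- w}}{6}, which equals f(w).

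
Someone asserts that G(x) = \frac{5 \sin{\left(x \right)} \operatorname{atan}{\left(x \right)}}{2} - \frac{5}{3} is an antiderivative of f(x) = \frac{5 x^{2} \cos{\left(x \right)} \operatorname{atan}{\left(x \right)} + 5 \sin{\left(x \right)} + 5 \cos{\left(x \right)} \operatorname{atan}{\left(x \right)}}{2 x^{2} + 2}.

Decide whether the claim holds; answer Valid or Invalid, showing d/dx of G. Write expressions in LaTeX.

Valid. The derivative of G reproduces f.

d/dx[G] = \frac{5 x^{2} \cos{\left(x \right)} \operatorname{atan}{\left(x \right)} + 5 \sin{\left(x \right)} + 5 \cos{\left(x \right)} \operatorname{atan}{\left(x \right)}}{2 x^{2} + 2}
This equals f(x) exactly, so the claim holds.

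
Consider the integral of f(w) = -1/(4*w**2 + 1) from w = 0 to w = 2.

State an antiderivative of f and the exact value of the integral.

Antiderivative: F(w) = -atan(2*w)/2; value = -atan(4)/2

Any candidate F(w) must reproduce f(w) exactly when differentiated.
F(w) = -atan(2*w)/2 is an antiderivative of f.
Check: d/dw[-atan(2*w)/2] = -1/(4*w**2 + 1) = f(w).
F(2) = -atan(4)/2; F(0) = 0.
Integral = F(2) - F(0) = -atan(4)/2.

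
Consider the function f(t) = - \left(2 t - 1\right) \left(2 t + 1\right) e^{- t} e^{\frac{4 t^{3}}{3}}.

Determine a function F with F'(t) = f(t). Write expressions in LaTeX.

The substitution u = \frac{4 t^{3}}{3} - t works: f is exactly (dF/du)*(du/dt) for that inner function.
Check: d/dt[- e^{- t} e^{\frac{4 t^{3}}{3}}] = \left(- 4 t^{2} e^{\frac{4 t^{3}}{3}} + e^{\frac{4 t^{3}}{3}}\right) e^{- t}, which equals f(t).

An antiderivative is F(t) = - e^{- t} e^{\frac{4 t^{3}}{3}}.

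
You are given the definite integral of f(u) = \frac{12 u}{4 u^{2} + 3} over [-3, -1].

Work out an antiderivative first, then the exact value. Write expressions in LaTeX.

Antiderivative: F(u) = \frac{3 \log{\left(2 u^{2} + \frac{3}{2} \right)}}{2}; value = - \frac{3 \log{\left(\frac{39}{2} \right)}}{2} + \frac{3 \log{\left(\frac{7}{2} \right)}}{2}

f matches the chain-rule pattern g'(h)*h' with inner function h(u) = 2 u^{2} + \frac{3}{2}; substituting w = h(u) collapses the integral.
F(u) = \frac{3 \log{\left(2 u^{2} + \frac{3}{2} \right)}}{2} is an antiderivative of f.
Check: d/du[\frac{3 \log{\left(2 u^{2} + \frac{3}{2} \right)}}{2}] = \frac{12 u}{4 u^{2} + 3} = f(u).
F(-1) = \frac{3 \log{\left(\frac{7}{2} \right)}}{2}; F(-3) = \frac{3 \log{\left(\frac{39}{2} \right)}}{2}.
Integral = F(-1) - F(-3) = - \frac{3 \log{\left(\frac{39}{2} \right)}}{2} + \frac{3 \log{\left(\frac{7}{2} \right)}}{2}.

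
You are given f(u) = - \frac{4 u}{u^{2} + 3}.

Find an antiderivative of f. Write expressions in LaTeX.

f matches the chain-rule pattern g'(h)*h' with inner function h(u) = \frac{u^{4}}{3} + 2 u^{2} + 3; substituting w = h(u) collapses the integral.
Check: d/du[- \log{\left(\frac{u^{4}}{3} + 2 u^{2} + 3 \right)}] = - \frac{4 u}{u^{2} + 3} = f(u).

An antiderivative is F(u) = - \log{\left(\frac{u^{4}}{3} + 2 u^{2} + 3 \right)}.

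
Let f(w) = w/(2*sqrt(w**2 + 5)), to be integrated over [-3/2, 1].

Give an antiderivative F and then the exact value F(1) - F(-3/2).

Antiderivative: F(w) = sqrt(w**2 + 5)/2; value = -sqrt(29)/4 + sqrt(6)/2

f matches the chain-rule pattern g'(h)*h' with inner function h(w) = w**2 + 5; substituting u = h(w) collapses the integral.
F(w) = sqrt(w**2 + 5)/2 is an antiderivative of f.
Check: d/dw[sqrt(w**2 + 5)/2] = w/(2*sqrt(w**2 + 5)) = f(w).
F(1) = sqrt(6)/2; F(-3/2) = sqrt(29)/4.
Integral = F(1) - F(-3/2) = -sqrt(29)/4 + sqrt(6)/2.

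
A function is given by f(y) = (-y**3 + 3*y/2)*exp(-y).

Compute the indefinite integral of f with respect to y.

Recognize the product-rule pattern: f = u'v + uv' with u = y**3 + 3*y**2 + 9*y/2 + 9/2, v = exp(-y), so integration by parts undoes it.
Check: d/dy[y**3*exp(-y) + 3*y**2*exp(-y) + 9*y*exp(-y)/2 + 9*exp(-y)/2] = (-2*y**3 + 3*y)*exp(-y)/2, which equals f(y).

F(y) = y**3*exp(-y) + 3*y**2*exp(-y) + 9*y*exp(-y)/2 + 9*exp(-y)/2 + C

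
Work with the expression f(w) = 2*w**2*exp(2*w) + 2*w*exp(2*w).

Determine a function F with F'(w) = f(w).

An antiderivative is F(w) = w**2*exp(2*w).

Recognize the product-rule pattern: f = u'v + uv' with u = w**2, v = exp(2*w), so integration by parts undoes it.
Check: d/dw[w**2*exp(2*w)] = 2*w**2*exp(2*w) + 2*w*exp(2*w) = f(w).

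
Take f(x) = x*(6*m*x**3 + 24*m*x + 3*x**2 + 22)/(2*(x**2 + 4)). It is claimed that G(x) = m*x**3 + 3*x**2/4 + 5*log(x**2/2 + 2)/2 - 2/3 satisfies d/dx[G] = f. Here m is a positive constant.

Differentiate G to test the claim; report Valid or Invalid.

Valid - the claim checks out under differentiation.

d/dx[G] = (6*m*x**4 + 24*m*x**2 + 3*x**3 + 22*x)/(2*x**2 + 8)
This equals f(x) exactly, so the claim holds.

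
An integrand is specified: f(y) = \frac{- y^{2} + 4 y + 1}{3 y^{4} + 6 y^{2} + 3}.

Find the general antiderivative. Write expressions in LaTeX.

f has the shape u'v + uv' for u = \frac{1}{y^{2} + 1} and v = \frac{y}{3} - \frac{2}{3} — it is the derivative of the product u*v.
Check: d/dy[\frac{y}{3 y^{2} + 3} - \frac{2}{3 y^{2} + 3}] = \frac{- y^{2} + 4 y + 1}{3 y^{4} + 6 y^{2} + 3} = f(y).

F(y) = \frac{y}{3 y^{2} + 3} - \frac{2}{3 y^{2} + 3} + C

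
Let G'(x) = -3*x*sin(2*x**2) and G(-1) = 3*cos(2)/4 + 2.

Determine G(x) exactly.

G'(x) matches the chain-rule pattern g'(h)*h' with inner function h(x) = 2*x**2; substituting u = h(x) collapses the integral.
A general antiderivative is 3*cos(2*x**2)/4 + C.
The condition gives C = 3*cos(2)/4 + 2 - (3*cos(2)/4) = 2.
So G(x) = (3*cos(2*x**2) + 8)/4.
Check: d/dx[(3*cos(2*x**2) + 8)/4] = -3*x*sin(2*x**2) = G'(x).

G(x) = (3*cos(2*x**2) + 8)/4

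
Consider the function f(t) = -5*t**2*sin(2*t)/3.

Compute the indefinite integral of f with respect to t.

Since d/dt undoes antidifferentiation here, F'(t) = f(t) is required of F(t).
Check: d/dt[5*t**2*cos(2*t)/6 - 5*t*sin(2*t)/6 - 5*cos(2*t)/12] = -5*t**2*sin(2*t)/3 = f(t).

F(t) = 5*t**2*cos(2*t)/6 - 5*t*sin(2*t)/6 - 5*cos(2*t)/12 + C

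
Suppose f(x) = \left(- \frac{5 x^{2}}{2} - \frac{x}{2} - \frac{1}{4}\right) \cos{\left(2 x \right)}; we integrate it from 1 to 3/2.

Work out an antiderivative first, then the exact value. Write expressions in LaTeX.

Antiderivative: F(x) = - \frac{10 x^{2} \sin{\left(2 x \right)} + 2 x \sin{\left(2 x \right)} + 10 x \cos{\left(2 x \right)} - 4 \sin{\left(2 x \right)} + \cos{\left(2 x \right)}}{8}; value = \frac{11 \cos{\left(2 \right)}}{8} - \frac{43 \sin{\left(3 \right)}}{16} + \sin{\left(2 \right)} - 2 \cos{\left(3 \right)}

Check any antiderivative F(x) by computing F'(x) and comparing it with f(x).
F(x) = - \frac{10 x^{2} \sin{\left(2 x \right)} + 2 x \sin{\left(2 x \right)} + 10 x \cos{\left(2 x \right)} - 4 \sin{\left(2 x \right)} + \cos{\left(2 x \right)}}{8} is an antiderivative of f.
Check: d/dx[- \frac{10 x^{2} \sin{\left(2 x \right)} + 2 x \sin{\left(2 x \right)} + 10 x \cos{\left(2 x \right)} - 4 \sin{\left(2 x \right)} + \cos{\left(2 x \right)}}{8}] = - \frac{5 x^{2} \cos{\left(2 x \right)}}{2} - \frac{x \cos{\left(2 x \right)}}{2} - \frac{\cos{\left(2 x \right)}}{4}, which equals f(x).
F(3/2) = - \frac{43 \sin{\left(3 \right)}}{16} - 2 \cos{\left(3 \right)}; F(1) = - \sin{\left(2 \right)} - \frac{11 \cos{\left(2 \right)}}{8}.
Integral = F(3/2) - F(1) = \frac{11 \cos{\left(2 \right)}}{8} - \frac{43 \sin{\left(3 \right)}}{16} + \sin{\left(2 \right)} - 2 \cos{\left(3 \right)}.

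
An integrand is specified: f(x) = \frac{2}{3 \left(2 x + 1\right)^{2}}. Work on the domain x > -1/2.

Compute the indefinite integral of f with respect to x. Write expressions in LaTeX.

F(x) = - \frac{1}{6 x + 3} + C

Since d/dx undoes antidifferentiation here, F'(x) = f(x) is required of F(x).
Check: d/dx[- \frac{1}{6 x + 3}] = \frac{2}{12 x^{2} + 12 x + 3}, which equals f(x).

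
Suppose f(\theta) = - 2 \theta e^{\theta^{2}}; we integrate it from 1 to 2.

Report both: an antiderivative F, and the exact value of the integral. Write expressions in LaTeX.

Any candidate F(\theta) must reproduce f(\theta) exactly when differentiated.
F(\theta) = - e^{\theta^{2}} is an antiderivative of f.
Check: d/d\theta[- e^{\theta^{2}}] = - 2 \theta e^{\theta^{2}} = f(\theta).
F(2) = - e^{4}; F(1) = - e.
Integral = F(2) - F(1) = e - e^{4}.

Antiderivative: F(\theta) = - e^{\theta^{2}}; value = e - e^{4}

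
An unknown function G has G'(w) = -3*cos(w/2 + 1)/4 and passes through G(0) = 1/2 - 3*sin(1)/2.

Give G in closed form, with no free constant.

G(w) = -(3*sin(w/2 + 1) - 1)/2

For G(w) to be correct, d/dw[G] must agree with the stated G'(w) identically.
A general antiderivative is -3*sin(w/2 + 1)/2 + C.
The condition gives C = 1/2 - 3*sin(1)/2 - (-3*sin(1)/2) = 1/2.
So G(w) = -(3*sin(w/2 + 1) - 1)/2.
Check: d/dw[-(3*sin(w/2 + 1) - 1)/2] = -3*cos(w/2 + 1)/4 = G'(w).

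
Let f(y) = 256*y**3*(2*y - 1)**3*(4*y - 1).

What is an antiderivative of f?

The substitution u = -4*y**2 + 2*y works: f is exactly (dF/du)*(du/dy) for that inner function.
Check: d/dy[64*y**4*(1 - 2*y)**4] = 8192*y**7 - 14336*y**6 + 9216*y**5 - 2560*y**4 + 256*y**3, which equals f(y).

An antiderivative is F(y) = 64*y**4*(1 - 2*y)**4.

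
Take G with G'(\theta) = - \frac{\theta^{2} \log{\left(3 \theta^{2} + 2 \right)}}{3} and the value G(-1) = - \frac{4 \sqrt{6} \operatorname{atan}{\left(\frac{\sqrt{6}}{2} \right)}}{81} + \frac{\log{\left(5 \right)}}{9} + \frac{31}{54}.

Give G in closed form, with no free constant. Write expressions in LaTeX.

G(\theta) = \frac{- 18 \theta^{3} \log{\left(3 \theta^{2} + 2 \right)} + 12 \theta^{3} - 24 \theta + 8 \sqrt{6} \operatorname{atan}{\left(\frac{\sqrt{6} \theta}{2} \right)} + 81}{162}

Since d/d\theta undoes antidifferentiation here, G(\theta) must give back the stated G'(\theta).
A general antiderivative is - \frac{\theta^{3} \log{\left(3 \theta^{2} + 2 \right)}}{9} + \frac{2 \theta^{3}}{27} - \frac{4 \theta}{27} + \frac{4 \sqrt{6} \operatorname{atan}{\left(\frac{\sqrt{6} \theta}{2} \right)}}{81} + C.
The condition gives C = - \frac{4 \sqrt{6} \operatorname{atan}{\left(\frac{\sqrt{6}}{2} \right)}}{81} + \frac{\log{\left(5 \right)}}{9} + \frac{31}{54} - (- \frac{4 \sqrt{6} \operatorname{atan}{\left(\frac{\sqrt{6}}{2} \right)}}{81} + \frac{2}{27} + \frac{\log{\left(5 \right)}}{9}) = \frac{1}{2}.
So G(\theta) = \frac{- 18 \theta^{3} \log{\left(3 \theta^{2} + 2 \right)} + 12 \theta^{3} - 24 \theta + 8 \sqrt{6} \operatorname{atan}{\left(\frac{\sqrt{6} \theta}{2} \right)} + 81}{162}.
Check: d/d\theta[\frac{- 18 \theta^{3} \log{\left(3 \theta^{2} + 2 \right)} + 12 \theta^{3} - 24 \theta + 8 \sqrt{6} \operatorname{atan}{\left(\frac{\sqrt{6} \theta}{2} \right)} + 81}{162}] = - \frac{\theta^{2} \log{\left(3 \theta^{2} + 2 \right)}}{3} = G'(\theta).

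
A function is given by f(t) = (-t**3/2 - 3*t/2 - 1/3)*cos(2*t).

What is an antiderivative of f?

Since d/dt undoes antidifferentiation here, F'(t) = f(t) is required of F(t).
Check: d/dt[-t**3*sin(2*t)/4 - 3*t**2*cos(2*t)/8 - 3*t*sin(2*t)/8 - sin(2*t)/6 - 3*cos(2*t)/16] = -t**3*cos(2*t)/2 - 3*t*cos(2*t)/2 - cos(2*t)/3, which equals f(t).

An antiderivative is F(t) = -t**3*sin(2*t)/4 - 3*t**2*cos(2*t)/8 - 3*t*sin(2*t)/8 - sin(2*t)/6 - 3*cos(2*t)/16.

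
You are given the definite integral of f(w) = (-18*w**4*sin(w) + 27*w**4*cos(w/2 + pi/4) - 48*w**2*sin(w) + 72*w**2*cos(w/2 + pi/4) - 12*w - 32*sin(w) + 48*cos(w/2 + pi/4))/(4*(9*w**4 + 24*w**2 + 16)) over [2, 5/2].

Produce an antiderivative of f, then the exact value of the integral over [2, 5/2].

Antiderivative: F(w) = (3*(3*w**2 + 4)*sin(w/2 + pi/4) + (3*w**2 + 4)*cos(w) + 1)/(2*(3*w**2 + 4)); value = -3*sin(pi/4 + 1)/2 + cos(5/2)/2 - 27/2912 - cos(2)/2 + 3*sin(pi/4 + 5/4)/2

Since d/dw undoes antidifferentiation here, F'(w) = f(w) is required of F(w).
F(w) = (3*(3*w**2 + 4)*sin(w/2 + pi/4) + (3*w**2 + 4)*cos(w) + 1)/(2*(3*w**2 + 4)) is an antiderivative of f.
Check: d/dw[(3*(3*w**2 + 4)*sin(w/2 + pi/4) + (3*w**2 + 4)*cos(w) + 1)/(2*(3*w**2 + 4))] = (-18*w**4*sin(w) + 27*w**4*cos(w/2 + pi/4) - 48*w**2*sin(w) + 72*w**2*cos(w/2 + pi/4) - 12*w - 32*sin(w) + 48*cos(w/2 + pi/4))/(36*w**4 + 96*w**2 + 64), which equals f(w).
F(5/2) = cos(5/2)/2 + 2/91 + 3*sin(pi/4 + 5/4)/2; F(2) = cos(2)/2 + 1/32 + 3*sin(pi/4 + 1)/2.
Integral = F(5/2) - F(2) = -3*sin(pi/4 + 1)/2 + cos(5/2)/2 - 27/2912 - cos(2)/2 + 3*sin(pi/4 + 5/4)/2.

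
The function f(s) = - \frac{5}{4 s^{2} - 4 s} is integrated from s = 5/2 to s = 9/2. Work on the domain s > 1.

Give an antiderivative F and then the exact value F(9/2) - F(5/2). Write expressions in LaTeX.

Antiderivative: F(s) = \frac{5 \log{\left(s \right)}}{4} - \frac{5 \log{\left(s - 1 \right)}}{4}; value = - \frac{5 \log{\left(\frac{7}{2} \right)}}{4} - \frac{5 \log{\left(\frac{5}{2} \right)}}{4} + \frac{5 \log{\left(\frac{3}{2} \right)}}{4} + \frac{5 \log{\left(\frac{9}{2} \right)}}{4}

Factor the denominator (4 s \left(s - 1\right)) and decompose: f = - \frac{5}{4 \left(s - 1\right)} + \frac{5}{4 s}; each piece integrates to a log, atan, or power term.
F(s) = \frac{5 \log{\left(s \right)}}{4} - \frac{5 \log{\left(s - 1 \right)}}{4} is an antiderivative of f.
Check: d/ds[\frac{5 \log{\left(s \right)}}{4} - \frac{5 \log{\left(s - 1 \right)}}{4}] = - \frac{5}{4 s^{2} - 4 s} = f(s).
F(9/2) = - \frac{5 \log{\left(\frac{7}{2} \right)}}{4} + \frac{5 \log{\left(\frac{9}{2} \right)}}{4}; F(5/2) = - \frac{5 \log{\left(\frac{3}{2} \right)}}{4} + \frac{5 \log{\left(\frac{5}{2} \right)}}{4}.
Integral = F(9/2) - F(5/2) = - \frac{5 \log{\left(\frac{7}{2} \right)}}{4} - \frac{5 \log{\left(\frac{5}{2} \right)}}{4} + \frac{5 \log{\left(\frac{3}{2} \right)}}{4} + \frac{5 \log{\left(\frac{9}{2} \right)}}{4}.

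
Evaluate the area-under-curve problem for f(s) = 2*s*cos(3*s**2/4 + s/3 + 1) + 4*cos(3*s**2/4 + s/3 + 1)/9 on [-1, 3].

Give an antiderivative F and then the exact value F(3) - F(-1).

f matches the chain-rule pattern g'(h)*h' with inner function h(s) = 3*s**2/4 + s/3 + 1; substituting u = h(s) collapses the integral.
F(s) = 4*sin(3*s**2/4 + s/3 + 1)/3 is an antiderivative of f.
Check: d/ds[4*sin(3*s**2/4 + s/3 + 1)/3] = 2*s*cos(3*s**2/4 + s/3 + 1) + 4*cos(3*s**2/4 + s/3 + 1)/9 = f(s).
F(3) = 4*sin(35/4)/3; F(-1) = 4*sin(17/12)/3.
Integral = F(3) - F(-1) = -4*sin(17/12)/3 + 4*sin(35/4)/3.

Antiderivative: F(s) = 4*sin(3*s**2/4 + s/3 + 1)/3; value = -4*sin(17/12)/3 + 4*sin(35/4)/3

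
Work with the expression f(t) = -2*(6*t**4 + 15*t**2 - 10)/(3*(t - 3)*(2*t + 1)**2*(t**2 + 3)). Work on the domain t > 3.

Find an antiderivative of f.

An antiderivative is F(t) = (-413036*t*log(t - 3) - 187704*t*log(t + 1/2) + 2254*t*log(t**2 + 3) + 1372*sqrt(3)*t*atan(sqrt(3)*t/3) - 206518*log(t - 3) - 93852*log(t + 1/2) + 1127*log(t**2 + 3) + 686*sqrt(3)*atan(sqrt(3)*t/3) + 51324)/(596232*t + 298116).

Factor the denominator (3*(t - 3)*(2*t + 1)**2*(t**2 + 3)) and decompose: f = (23*t + 21)/(3042*(t**2 + 3)) - 5214/(8281*(2*t + 1)) - 94/(273*(2*t + 1)**2) - 611/(882*(t - 3)); each piece integrates to a log, atan, or power term.
Check: d/dt[(-413036*t*log(t - 3) - 187704*t*log(t + 1/2) + 2254*t*log(t**2 + 3) + 1372*sqrt(3)*t*atan(sqrt(3)*t/3) - 206518*log(t - 3) - 93852*log(t + 1/2) + 1127*log(t**2 + 3) + 686*sqrt(3)*atan(sqrt(3)*t/3) + 51324)/(596232*t + 298116)] = (-12*t**4 - 30*t**2 + 20)/(12*t**5 - 24*t**4 + 3*t**3 - 81*t**2 - 99*t - 27), which equals f(t).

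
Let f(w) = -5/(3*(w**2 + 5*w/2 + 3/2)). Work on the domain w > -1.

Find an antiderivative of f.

The denominator factors as 3*(w + 1)*(2*w + 3); partial fractions split f into directly integrable pieces: 20/(3*(2*w + 3)) - 10/(3*(w + 1)).
Check: d/dw[-10*log(w + 1)/3 + 10*log(w + 3/2)/3] = -10/(6*w**2 + 15*w + 9), which equals f(w).

An antiderivative is F(w) = -10*log(w + 1)/3 + 10*log(w + 3/2)/3.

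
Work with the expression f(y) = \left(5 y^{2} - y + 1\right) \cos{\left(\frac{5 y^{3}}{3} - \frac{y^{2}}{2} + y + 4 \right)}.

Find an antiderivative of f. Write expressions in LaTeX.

The substitution u = \frac{5 y^{3}}{3} - \frac{y^{2}}{2} + y + 4 works: f is exactly (dF/du)*(du/dy) for that inner function.
Check: d/dy[\sin{\left(\frac{5 y^{3}}{3} - \frac{y^{2}}{2} + y + 4 \right)}] = 5 y^{2} \cos{\left(\frac{5 y^{3}}{3} - \frac{y^{2}}{2} + y + 4 \right)} - y \cos{\left(\frac{5 y^{3}}{3} - \frac{y^{2}}{2} + y + 4 \right)} + \cos{\left(\frac{5 y^{3}}{3} - \frac{y^{2}}{2} + y + 4 \right)}, which equals f(y).

An antiderivative is F(y) = \sin{\left(\frac{5 y^{3}}{3} - \frac{y^{2}}{2} + y + 4 \right)}.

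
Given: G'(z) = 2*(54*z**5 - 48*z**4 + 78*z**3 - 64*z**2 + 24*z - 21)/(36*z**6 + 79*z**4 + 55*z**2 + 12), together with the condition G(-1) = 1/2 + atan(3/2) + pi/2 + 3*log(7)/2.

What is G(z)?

G(z) = 3*log(4*z**2 + 3)/2 - 2*atan(z) - atan(3*z/2) + 1/2

Differentiate the proposed G(z) back; it has to land on the given G'(z).
A general antiderivative is 3*log(4*z**2 + 3)/2 - 2*atan(z) - atan(3*z/2) + C.
The condition gives C = 1/2 + atan(3/2) + pi/2 + 3*log(7)/2 - (atan(3/2) + pi/2 + 3*log(7)/2) = 1/2.
So G(z) = 3*log(4*z**2 + 3)/2 - 2*atan(z) - atan(3*z/2) + 1/2.
Check: d/dz[3*log(4*z**2 + 3)/2 - 2*atan(z) - atan(3*z/2) + 1/2] = (108*z**5 - 96*z**4 + 156*z**3 - 128*z**2 + 48*z - 42)/(36*z**6 + 79*z**4 + 55*z**2 + 12), which equals G'(z).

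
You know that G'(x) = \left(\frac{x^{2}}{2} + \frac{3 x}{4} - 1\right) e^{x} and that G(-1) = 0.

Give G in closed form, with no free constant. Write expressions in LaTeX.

Recognize the product-rule pattern: G'(x) = u'v + uv' with u = \frac{x^{2}}{2} - \frac{x}{4} - \frac{3}{4}, v = e^{x}, so integration by parts undoes it.
A general antiderivative is \frac{\left(2 x^{2} - x - 3\right) e^{x}}{4} + C.
The condition gives C = 0 - (0) = 0.
So G(x) = \frac{\left(x + 1\right) \left(2 x - 3\right) e^{x}}{4}.
Check: d/dx[\frac{\left(x + 1\right) \left(2 x - 3\right) e^{x}}{4}] = \frac{x^{2} e^{x}}{2} + \frac{3 x e^{x}}{4} - e^{x}, which equals G'(x).

G(x) = \frac{\left(x + 1\right) \left(2 x - 3\right) e^{x}}{4}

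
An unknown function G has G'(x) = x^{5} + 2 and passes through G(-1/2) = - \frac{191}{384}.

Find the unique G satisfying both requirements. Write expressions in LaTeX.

G(x) = \frac{x^{6}}{6} + 2 x + \frac{1}{2}

Recover the given G'(x) by differentiating a candidate G(x); any mismatch rules it out.
A general antiderivative is \frac{x^{6}}{6} + 2 x + C.
The condition gives C = - \frac{191}{384} - (- \frac{383}{384}) = \frac{1}{2}.
So G(x) = \frac{x^{6}}{6} + 2 x + \frac{1}{2}.
Check: d/dx[\frac{x^{6}}{6} + 2 x + \frac{1}{2}] = x^{5} + 2 = G'(x).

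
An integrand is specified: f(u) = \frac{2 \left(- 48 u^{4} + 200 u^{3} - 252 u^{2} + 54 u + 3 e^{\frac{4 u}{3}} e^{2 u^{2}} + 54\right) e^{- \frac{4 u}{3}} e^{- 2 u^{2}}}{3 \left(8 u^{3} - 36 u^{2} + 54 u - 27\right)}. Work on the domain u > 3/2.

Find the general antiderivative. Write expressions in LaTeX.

Differentiate the proposed F(u) back; it has to land on f(u) exactly.
Check: d/du[\frac{2 \left(2 u - 3\right)^{2} e^{- 2 u^{2} - \frac{4 u}{3}} - 1}{2 \left(2 u - 3\right)^{2}}] = \frac{- 96 u^{4} + 400 u^{3} - 504 u^{2} + 108 u + 6 e^{\frac{4 u}{3}} e^{2 u^{2}} + 108}{24 u^{3} e^{\frac{4 u}{3}} e^{2 u^{2}} - 108 u^{2} e^{\frac{4 u}{3}} e^{2 u^{2}} + 162 u e^{\frac{4 u}{3}} e^{2 u^{2}} - 81 e^{\frac{4 u}{3}} e^{2 u^{2}}}, which equals f(u).

F(u) = \frac{2 \left(2 u - 3\right)^{2} e^{- 2 u^{2} - \frac{4 u}{3}} - 1}{2 \left(2 u - 3\right)^{2}} + C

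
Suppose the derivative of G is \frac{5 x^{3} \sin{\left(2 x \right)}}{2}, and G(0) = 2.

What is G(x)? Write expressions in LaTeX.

Differentiate the proposed G(x) back; it has to land on the given G'(x).
A general antiderivative is - \frac{5 x^{3} \cos{\left(2 x \right)}}{4} + \frac{15 x^{2} \sin{\left(2 x \right)}}{8} + \frac{15 x \cos{\left(2 x \right)}}{8} - \frac{15 \sin{\left(2 x \right)}}{16} + C.
The condition gives C = 2 - (0) = 2.
So G(x) = - \frac{5 x^{3} \cos{\left(2 x \right)}}{4} + \frac{15 x^{2} \sin{\left(2 x \right)}}{8} + \frac{15 x \cos{\left(2 x \right)}}{8} - \frac{15 \sin{\left(2 x \right)}}{16} + 2.
Check: d/dx[- \frac{5 x^{3} \cos{\left(2 x \right)}}{4} + \frac{15 x^{2} \sin{\left(2 x \right)}}{8} + \frac{15 x \cos{\left(2 x \right)}}{8} - \frac{15 \sin{\left(2 x \right)}}{16} + 2] = \frac{5 x^{3} \sin{\left(2 x \right)}}{2} = G'(x).

G(x) = - \frac{5 x^{3} \cos{\left(2 x \right)}}{4} + \frac{15 x^{2} \sin{\left(2 x \right)}}{8} + \frac{15 x \cos{\left(2 x \right)}}{8} - \frac{15 \sin{\left(2 x \right)}}{16} + 2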